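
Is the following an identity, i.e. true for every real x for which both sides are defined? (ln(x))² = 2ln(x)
Claim: (ln(x))² = 2ln(x).
Test a specific point where both sides are defined: x = 1/2.
LHS = (ln(x))² ≈ 0.4805
RHS = 2ln(x) ≈ -1.3863
Since 0.4805 ≠ -1.3863, the equation fails at this point, so it cannot hold for every real x for which both sides are defined.
2ln(x) equals ln(x²), which is not the same as (ln x)².

Conclusion: No, this is NOT an identity.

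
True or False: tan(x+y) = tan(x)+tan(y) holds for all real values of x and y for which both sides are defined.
Claim: tan(x+y) = tan(x)+tan(y).
Test a specific point where both sides are defined: x = -π/6, y = -π/4.
LHS = tan(x+y) ≈ -3.7321
RHS = tan(x)+tan(y) ≈ -1.5774
Since -3.7321 ≠ -1.5774, the equation fails at this point, so it cannot hold for all real values of x and y for which both sides are defined.
The correct formula is tan(x+y) = (tan(x) + tan(y))/(1 - tan(x)tan(y)).

Conclusion: False.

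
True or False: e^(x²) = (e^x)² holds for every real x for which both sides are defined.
Claim: e^(x²) = (e^x)².
Test a specific point where both sides are defined: x = -2.
LHS = e^(x²) ≈ 54.5982
RHS = (e^x)² ≈ 0.0183
Since 54.5982 ≠ 0.0183, the equation fails at this point, so it cannot hold for every real x for which both sides are defined.
(e^x)² = e^(2x), and 2x ≠ x² in general.

Conclusion: False.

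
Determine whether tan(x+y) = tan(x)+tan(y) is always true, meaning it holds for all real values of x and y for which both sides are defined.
No, this is NOT an identity.

Claim: tan(x+y) = tan(x)+tan(y).
Test a specific point where both sides are defined: x = -π/6, y = -π/6.
LHS = tan(x+y) ≈ -1.7321
RHS = tan(x)+tan(y) ≈ -1.1547
Since -1.7321 ≠ -1.1547, the equation fails at this point, so it cannot hold for all real values of x and y for which both sides are defined.
The correct formula is tan(x+y) = (tan(x) + tan(y))/(1 - tan(x)tan(y)).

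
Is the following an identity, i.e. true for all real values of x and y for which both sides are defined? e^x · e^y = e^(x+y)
Claim: e^x · e^y = e^(x+y).
Reasoning: This is the law of exponents for a common base: multiplying powers adds exponents. E.g. from the series, (Σ x^j/j!)(Σ y^k/k!) = Σ_m (Σ_{j+k=m} x^j y^k/(j!k!)) = Σ_m (x+y)^m/m! by the binomial theorem.
So the two sides agree for all real values of x and y for which both sides are defined.

Conclusion: Yes, this is an identity.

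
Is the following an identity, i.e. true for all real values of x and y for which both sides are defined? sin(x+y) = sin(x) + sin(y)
Claim: sin(x+y) = sin(x) + sin(y).
Test a specific point where both sides are defined: x = π, y = -π/2.
LHS = sin(x+y) ≈ 1.0000
RHS = sin(x) + sin(y) ≈ -1.0000
Since 1.0000 ≠ -1.0000, the equation fails at this point, so it cannot hold for all real values of x and y for which both sides are defined.
The correct expansion is sin(x+y) = sin(x)cos(y) + cos(x)sin(y); sine is not additive.

Conclusion: No, this is NOT an identity.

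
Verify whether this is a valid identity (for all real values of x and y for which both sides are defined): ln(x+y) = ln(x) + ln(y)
No, this is NOT an identity.

Claim: ln(x+y) = ln(x) + ln(y).
Test a specific point where both sides are defined: x = 5, y = 2.
LHS = ln(x+y) ≈ 1.9459
RHS = ln(x) + ln(y) ≈ 2.3026
Since 1.9459 ≠ 2.3026, the equation fails at this point, so it cannot hold for all real values of x and y for which both sides are defined.
ln(x) + ln(y) = ln(xy), not ln(x+y).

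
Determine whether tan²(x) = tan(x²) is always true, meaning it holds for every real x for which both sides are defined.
No, this is NOT an identity.

Claim: tan²(x) = tan(x²).
Test a specific point where both sides are defined: x = -π/6.
LHS = tan²(x) ≈ 0.3333
RHS = tan(x²) ≈ 0.2812
Since 0.3333 ≠ 0.2812, the equation fails at this point, so it cannot hold for every real x for which both sides are defined.
tan²(x) means (tan x)², squaring the output; tan(x²) squares the input. These are different functions.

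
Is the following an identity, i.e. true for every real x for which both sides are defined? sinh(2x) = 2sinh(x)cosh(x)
Yes, this is an identity.

Claim: sinh(2x) = 2sinh(x)cosh(x).
Reasoning: 2sinh(x)cosh(x) = 2 · (e^x - e^-x)/2 · (e^x + e^-x)/2 = (e^(2x) - e^(-2x))/2 = sinh(2x).
So the two sides agree for every real x for which both sides are defined.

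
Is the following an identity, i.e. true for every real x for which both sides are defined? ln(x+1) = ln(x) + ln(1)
No, this is NOT an identity.

Claim: ln(x+1) = ln(x) + ln(1).
Test a specific point where both sides are defined: x = 4.
LHS = ln(x+1) ≈ 1.6094
RHS = ln(x) + ln(1) ≈ 1.3863
Since 1.6094 ≠ 1.3863, the equation fails at this point, so it cannot hold for every real x for which both sides are defined.
ln(1) = 0, so the right side is just ln(x), which differs from ln(x+1).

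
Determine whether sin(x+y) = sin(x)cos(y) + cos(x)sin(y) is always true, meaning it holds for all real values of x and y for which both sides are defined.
Yes, this is an identity.

Claim: sin(x+y) = sin(x)cos(y) + cos(x)sin(y).
Reasoning: By Euler's formula e^(i(x+y)) = e^(ix)·e^(iy) = (cos x + i·sin x)(cos y + i·sin y). The imaginary part of the left side is sin(x+y); the imaginary part of the product is sin(x)cos(y) + cos(x)sin(y).
So the two sides agree for all real values of x and y for which both sides are defined.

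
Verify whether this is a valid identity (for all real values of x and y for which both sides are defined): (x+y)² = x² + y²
Claim: (x+y)² = x² + y².
Test a specific point where both sides are defined: x = 1, y = 1/2.
LHS = (x+y)² ≈ 2.2500
RHS = x² + y² ≈ 1.2500
Since 2.2500 ≠ 1.2500, the equation fails at this point, so it cannot hold for all real values of x and y for which both sides are defined.
The correct expansion is (x+y)² = x² + 2xy + y²; the cross term 2xy is missing.

Conclusion: No, this is NOT an identity.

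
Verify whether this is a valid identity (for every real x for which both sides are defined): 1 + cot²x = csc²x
Claim: 1 + cot²x = csc²x.
Reasoning: Start from sin²x + cos²x = 1 and divide every term by sin²x (allowed wherever cot x and csc x are defined): 1 + cot²x = 1/sin²x = csc²x.
So the two sides agree for every real x for which both sides are defined.

Conclusion: Yes, this is an identity.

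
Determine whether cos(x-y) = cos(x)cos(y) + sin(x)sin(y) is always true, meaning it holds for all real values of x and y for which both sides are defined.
Yes, this is an identity.

Claim: cos(x-y) = cos(x)cos(y) + sin(x)sin(y).
Reasoning: Replace y by -y in cos(x+y) = cos(x)cos(y) - sin(x)sin(y) and use cos(-y) = cos(y), sin(-y) = -sin(y): cos(x-y) = cos(x)cos(y) + sin(x)sin(y).
So the two sides agree for all real values of x and y for which both sides are defined.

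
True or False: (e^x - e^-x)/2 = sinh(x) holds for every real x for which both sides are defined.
True.

Claim: (e^x - e^-x)/2 = sinh(x).
Reasoning: This is exactly the definition of the hyperbolic sine: sinh(x) := (e^x - e^-x)/2.
So the two sides agree for every real x for which both sides are defined.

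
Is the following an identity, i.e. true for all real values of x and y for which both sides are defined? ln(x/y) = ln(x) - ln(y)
Yes, this is an identity.

Claim: ln(x/y) = ln(x) - ln(y).
Reasoning: Both sides are simultaneously defined only when x, y > 0. Write x = e^p, y = e^q. Then x/y = e^(p-q), so ln(x/y) = p - q = ln(x) - ln(y).
So the two sides agree for all real values of x and y for which both sides are defined.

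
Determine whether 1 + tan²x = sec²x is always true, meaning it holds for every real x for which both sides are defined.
Yes, this is an identity.

Claim: 1 + tan²x = sec²x.
Reasoning: Start from sin²x + cos²x = 1 and divide every term by cos²x (allowed wherever tan x and sec x are defined): tan²x + 1 = 1/cos²x = sec²x.
So the two sides agree for every real x for which both sides are defined.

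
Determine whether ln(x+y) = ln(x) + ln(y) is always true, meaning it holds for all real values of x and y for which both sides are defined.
No, this is NOT an identity.

Claim: ln(x+y) = ln(x) + ln(y).
Test a specific point where both sides are defined: x = 4, y = 5.
LHS = ln(x+y) ≈ 2.1972
RHS = ln(x) + ln(y) ≈ 2.9957
Since 2.1972 ≠ 2.9957, the equation fails at this point, so it cannot hold for all real values of x and y for which both sides are defined.
ln(x) + ln(y) = ln(xy), not ln(x+y).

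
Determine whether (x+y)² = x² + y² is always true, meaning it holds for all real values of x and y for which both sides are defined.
No, this is NOT an identity.

Claim: (x+y)² = x² + y².
Test a specific point where both sides are defined: x = 5, y = 5.
LHS = (x+y)² ≈ 100.0000
RHS = x² + y² ≈ 50.0000
Since 100.0000 ≠ 50.0000, the equation fails at this point, so it cannot hold for all real values of x and y for which both sides are defined.
The correct expansion is (x+y)² = x² + 2xy + y²; the cross term 2xy is missing.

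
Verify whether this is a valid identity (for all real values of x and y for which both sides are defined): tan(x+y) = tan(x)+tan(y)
No, this is NOT an identity.

Claim: tan(x+y) = tan(x)+tan(y).
Test a specific point where both sides are defined: x = -π/6, y = -π/4.
LHS = tan(x+y) ≈ -3.7321
RHS = tan(x)+tan(y) ≈ -1.5774
Since -3.7321 ≠ -1.5774, the equation fails at this point, so it cannot hold for all real values of x and y for which both sides are defined.
The correct formula is tan(x+y) = (tan(x) + tan(y))/(1 - tan(x)tan(y)).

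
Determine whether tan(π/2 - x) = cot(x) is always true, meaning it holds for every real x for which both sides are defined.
Yes, this is an identity.

Claim: tan(π/2 - x) = cot(x).
Reasoning: tan(π/2 - x) = sin(π/2 - x)/cos(π/2 - x) = cos(x)/sin(x) = cot(x), using the cofunction identities sin(π/2 - x) = cos(x) and cos(π/2 - x) = sin(x).
So the two sides agree for every real x for which both sides are defined.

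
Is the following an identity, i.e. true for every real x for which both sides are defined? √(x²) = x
No, this is NOT an identity.

Claim: √(x²) = x.
Test a specific point where both sides are defined: x = -3.
LHS = √(x²) ≈ 3.0000
RHS = x ≈ -3.0000
Since 3.0000 ≠ -3.0000, the equation fails at this point, so it cannot hold for every real x for which both sides are defined.
√(x²) = |x|, which differs from x whenever x < 0 (both sides are defined for every real x).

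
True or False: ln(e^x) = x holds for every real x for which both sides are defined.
Claim: ln(e^x) = x.
Reasoning: ln is the inverse of the exponential: ln(e^x) asks for the exponent p with e^p = e^x, and since e^p is one-to-one that exponent is p = x.
So the two sides agree for every real x for which both sides are defined.

Conclusion: True.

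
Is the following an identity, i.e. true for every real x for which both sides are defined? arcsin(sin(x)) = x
No, this is NOT an identity.

Claim: arcsin(sin(x)) = x.
Test a specific point where both sides are defined: x = 2π/3.
LHS = arcsin(sin(x)) ≈ 1.0472
RHS = x ≈ 2.0944
Since 1.0472 ≠ 2.0944, the equation fails at this point, so it cannot hold for every real x for which both sides are defined.
arcsin only returns values in [-π/2, π/2], so arcsin(sin(x)) = x holds only for x in that interval, not for all real x.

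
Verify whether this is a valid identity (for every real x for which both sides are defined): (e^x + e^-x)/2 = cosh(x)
Yes, this is an identity.

Claim: (e^x + e^-x)/2 = cosh(x).
Reasoning: This is exactly the definition of the hyperbolic cosine: cosh(x) := (e^x + e^-x)/2.
So the two sides agree for every real x for which both sides are defined.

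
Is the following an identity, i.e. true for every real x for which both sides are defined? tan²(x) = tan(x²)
No, this is NOT an identity.

Claim: tan²(x) = tan(x²).
Test a specific point where both sides are defined: x = π/4.
LHS = tan²(x) ≈ 1.0000
RHS = tan(x²) ≈ 0.7092
Since 1.0000 ≠ 0.7092, the equation fails at this point, so it cannot hold for every real x for which both sides are defined.
tan²(x) means (tan x)², squaring the output; tan(x²) squares the input. These are different functions.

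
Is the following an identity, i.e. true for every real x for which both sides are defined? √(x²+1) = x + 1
No, this is NOT an identity.

Claim: √(x²+1) = x + 1.
Test a specific point where both sides are defined: x = 1/2.
LHS = √(x²+1) ≈ 1.1180
RHS = x + 1 ≈ 1.5000
Since 1.1180 ≠ 1.5000, the equation fails at this point, so it cannot hold for every real x for which both sides are defined.
(x+1)² = x² + 2x + 1 ≠ x² + 1 unless x = 0.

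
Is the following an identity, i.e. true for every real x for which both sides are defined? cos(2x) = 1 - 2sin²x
Claim: cos(2x) = 1 - 2sin²x.
Reasoning: cos(2x) = cos²x - sin²x. Replace cos²x by 1 - sin²x: (1 - sin²x) - sin²x = 1 - 2sin²x.
So the two sides agree for every real x for which both sides are defined.

Conclusion: Yes, this is an identity.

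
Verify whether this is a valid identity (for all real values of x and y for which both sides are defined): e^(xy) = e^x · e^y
No, this is NOT an identity.

Claim: e^(xy) = e^x · e^y.
Test a specific point where both sides are defined: x = -1, y = -3.
LHS = e^(xy) ≈ 20.0855
RHS = e^x · e^y ≈ 0.0183
Since 20.0855 ≠ 0.0183, the equation fails at this point, so it cannot hold for all real values of x and y for which both sides are defined.
e^x · e^y = e^(x+y), not e^(xy).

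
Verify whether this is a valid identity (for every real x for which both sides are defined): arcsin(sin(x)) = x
No, this is NOT an identity.

Claim: arcsin(sin(x)) = x.
Test a specific point where both sides are defined: x = 2π/3.
LHS = arcsin(sin(x)) ≈ 1.0472
RHS = x ≈ 2.0944
Since 1.0472 ≠ 2.0944, the equation fails at this point, so it cannot hold for every real x for which both sides are defined.
arcsin only returns values in [-π/2, π/2], so arcsin(sin(x)) = x holds only for x in that interval, not for all real x.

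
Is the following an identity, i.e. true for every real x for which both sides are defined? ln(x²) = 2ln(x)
Yes, this is an identity.

Claim: ln(x²) = 2ln(x).
Reasoning: The right side requires x > 0. For x > 0, x² = (e^(ln x))² = e^(2ln x), so ln(x²) = 2ln(x). (For x < 0 the right side is undefined, so those values are outside the claim.)
So the two sides agree for every real x for which both sides are defined.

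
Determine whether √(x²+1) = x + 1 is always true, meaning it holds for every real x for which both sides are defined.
No, this is NOT an identity.

Claim: √(x²+1) = x + 1.
Test a specific point where both sides are defined: x = 1/2.
LHS = √(x²+1) ≈ 1.1180
RHS = x + 1 ≈ 1.5000
Since 1.1180 ≠ 1.5000, the equation fails at this point, so it cannot hold for every real x for which both sides are defined.
(x+1)² = x² + 2x + 1 ≠ x² + 1 unless x = 0.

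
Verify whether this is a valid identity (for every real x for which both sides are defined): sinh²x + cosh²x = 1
Claim: sinh²x + cosh²x = 1.
Test a specific point where both sides are defined: x = -3.
LHS = sinh²x + cosh²x ≈ 201.7156
RHS = 1 ≈ 1.0000
Since 201.7156 ≠ 1.0000, the equation fails at this point, so it cannot hold for every real x for which both sides are defined.
The correct hyperbolic identity is cosh²x - sinh²x = 1 (a difference); the sum sinh²x + cosh²x equals cosh(2x).

Conclusion: No, this is NOT an identity.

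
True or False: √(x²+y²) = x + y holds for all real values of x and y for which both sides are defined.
Claim: √(x²+y²) = x + y.
Test a specific point where both sides are defined: x = 5, y = 1.
LHS = √(x²+y²) ≈ 5.0990
RHS = x + y ≈ 6.0000
Since 5.0990 ≠ 6.0000, the equation fails at this point, so it cannot hold for all real values of x and y for which both sides are defined.
(x+y)² = x² + 2xy + y², not x² + y², so the square root does not split this way.

Conclusion: False.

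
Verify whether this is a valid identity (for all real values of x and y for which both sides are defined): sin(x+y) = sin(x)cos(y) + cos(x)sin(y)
Claim: sin(x+y) = sin(x)cos(y) + cos(x)sin(y).
Reasoning: By Euler's formula e^(i(x+y)) = e^(ix)·e^(iy) = (cos x + i·sin x)(cos y + i·sin y). The imaginary part of the left side is sin(x+y); the imaginary part of the product is sin(x)cos(y) + cos(x)sin(y).
So the two sides agree for all real values of x and y for which both sides are defined.

Conclusion: Yes, this is an identity.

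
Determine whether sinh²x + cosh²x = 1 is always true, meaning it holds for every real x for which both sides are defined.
No, this is NOT an identity.

Claim: sinh²x + cosh²x = 1.
Test a specific point where both sides are defined: x = 4.
LHS = sinh²x + cosh²x ≈ 1490.4792
RHS = 1 ≈ 1.0000
Since 1490.4792 ≠ 1.0000, the equation fails at this point, so it cannot hold for every real x for which both sides are defined.
The correct hyperbolic identity is cosh²x - sinh²x = 1 (a difference); the sum sinh²x + cosh²x equals cosh(2x).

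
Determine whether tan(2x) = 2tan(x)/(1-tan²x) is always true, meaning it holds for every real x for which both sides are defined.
Claim: tan(2x) = 2tan(x)/(1-tan²x).
Reasoning: tan(2x) = sin(2x)/cos(2x) = 2sin(x)cos(x) / (cos²x - sin²x). Divide numerator and denominator by cos²x: 2tan(x) / (1 - tan²x).
So the two sides agree for every real x for which both sides are defined.

Conclusion: Yes, this is an identity.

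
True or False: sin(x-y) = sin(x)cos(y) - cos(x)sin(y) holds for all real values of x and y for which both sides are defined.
True.

Claim: sin(x-y) = sin(x)cos(y) - cos(x)sin(y).
Reasoning: Replace y by -y in sin(x+y) = sin(x)cos(y) + cos(x)sin(y) and use cos(-y) = cos(y), sin(-y) = -sin(y): sin(x-y) = sin(x)cos(y) - cos(x)sin(y).
So the two sides agree for all real values of x and y for which both sides are defined.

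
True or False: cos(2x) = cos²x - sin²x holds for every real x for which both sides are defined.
Claim: cos(2x) = cos²x - sin²x.
Reasoning: Put y = x in the addition formula cos(x+y) = cos(x)cos(y) - sin(x)sin(y): cos(2x) = cos²x - sin²x.
So the two sides agree for every real x for which both sides are defined.

Conclusion: True.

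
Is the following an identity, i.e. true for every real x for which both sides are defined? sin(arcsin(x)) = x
Yes, this is an identity.

Claim: sin(arcsin(x)) = x.
Reasoning: For -1 ≤ x ≤ 1 (where arcsin is defined), arcsin(x) is by definition an angle whose sine equals x. Taking the sine of that angle returns x. (Note the other order, arcsin(sin x) = x, is NOT an identity.)
So the two sides agree for every real x for which both sides are defined.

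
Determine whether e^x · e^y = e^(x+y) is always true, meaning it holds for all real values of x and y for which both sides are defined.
Yes, this is an identity.

Claim: e^x · e^y = e^(x+y).
Reasoning: This is the law of exponents for a common base: multiplying powers adds exponents. E.g. from the series, (Σ x^j/j!)(Σ y^k/k!) = Σ_m (Σ_{j+k=m} x^j y^k/(j!k!)) = Σ_m (x+y)^m/m! by the binomial theorem.
So the two sides agree for all real values of x and y for which both sides are defined.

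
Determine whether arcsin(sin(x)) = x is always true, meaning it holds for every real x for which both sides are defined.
No, this is NOT an identity.

Claim: arcsin(sin(x)) = x.
Test a specific point where both sides are defined: x = π.
LHS = arcsin(sin(x)) ≈ 0.0000
RHS = x ≈ 3.1416
Since 0.0000 ≠ 3.1416, the equation fails at this point, so it cannot hold for every real x for which both sides are defined.
arcsin only returns values in [-π/2, π/2], so arcsin(sin(x)) = x holds only for x in that interval, not for all real x.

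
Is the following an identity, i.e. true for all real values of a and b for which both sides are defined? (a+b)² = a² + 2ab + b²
Claim: (a+b)² = a² + 2ab + b².
Reasoning: Expand: (a+b)² = (a+b)(a+b) = a·a + a·b + b·a + b·b = a² + 2ab + b².
So the two sides agree for all real values of a and b for which both sides are defined.

Conclusion: Yes, this is an identity.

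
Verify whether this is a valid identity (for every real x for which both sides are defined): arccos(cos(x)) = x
No, this is NOT an identity.

Claim: arccos(cos(x)) = x.
Test a specific point where both sides are defined: x = -π/2.
LHS = arccos(cos(x)) ≈ 1.5708
RHS = x ≈ -1.5708
Since 1.5708 ≠ -1.5708, the equation fails at this point, so it cannot hold for every real x for which both sides are defined.
arccos only returns values in [0, π], so arccos(cos(x)) = x holds only for x in that interval, not for all real x.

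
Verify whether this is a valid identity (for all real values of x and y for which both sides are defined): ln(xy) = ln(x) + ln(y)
Yes, this is an identity.

Claim: ln(xy) = ln(x) + ln(y).
Reasoning: Both sides are simultaneously defined only when x, y > 0. Write x = e^p, y = e^q (p = ln x, q = ln y). Then xy = e^p · e^q = e^(p+q), so ln(xy) = p + q = ln(x) + ln(y).
So the two sides agree for all real values of x and y for which both sides are defined.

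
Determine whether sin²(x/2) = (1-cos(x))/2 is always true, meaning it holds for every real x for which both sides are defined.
Yes, this is an identity.

Claim: sin²(x/2) = (1-cos(x))/2.
Reasoning: Use cos(2θ) = 1 - 2sin²θ with θ = x/2: cos(x) = 1 - 2sin²(x/2). Solving for sin²(x/2) gives (1 - cos(x))/2.
So the two sides agree for every real x for which both sides are defined.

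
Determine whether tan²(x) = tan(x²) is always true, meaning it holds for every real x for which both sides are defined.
Claim: tan²(x) = tan(x²).
Test a specific point where both sides are defined: x = -π/6.
LHS = tan²(x) ≈ 0.3333
RHS = tan(x²) ≈ 0.2812
Since 0.3333 ≠ 0.2812, the equation fails at this point, so it cannot hold for every real x for which both sides are defined.
tan²(x) means (tan x)², squaring the output; tan(x²) squares the input. These are different functions.

Conclusion: No, this is NOT an identity.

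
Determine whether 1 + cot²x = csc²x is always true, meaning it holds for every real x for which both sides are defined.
Claim: 1 + cot²x = csc²x.
Reasoning: Start from sin²x + cos²x = 1 and divide every term by sin²x (allowed wherever cot x and csc x are defined): 1 + cot²x = 1/sin²x = csc²x.
So the two sides agree for every real x for which both sides are defined.

Conclusion: Yes, this is an identity.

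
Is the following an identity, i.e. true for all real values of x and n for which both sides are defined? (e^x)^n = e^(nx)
Yes, this is an identity.

Claim: (e^x)^n = e^(nx).
Reasoning: e^x is a positive real number, and for a positive base B and real exponent n, B^n = e^(n·ln B). With B = e^x, ln B = x, so (e^x)^n = e^(n·x).
So the two sides agree for all real values of x and n for which both sides are defined.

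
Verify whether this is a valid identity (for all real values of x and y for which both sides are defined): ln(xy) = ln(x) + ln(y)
Claim: ln(xy) = ln(x) + ln(y).
Reasoning: Both sides are simultaneously defined only when x, y > 0. Write x = e^p, y = e^q (p = ln x, q = ln y). Then xy = e^p · e^q = e^(p+q), so ln(xy) = p + q = ln(x) + ln(y).
So the two sides agree for all real values of x and y for which both sides are defined.

Conclusion: Yes, this is an identity.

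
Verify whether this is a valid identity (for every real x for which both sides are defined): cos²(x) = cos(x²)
No, this is NOT an identity.

Claim: cos²(x) = cos(x²).
Test a specific point where both sides are defined: x = 3π/4.
LHS = cos²(x) ≈ 0.5000
RHS = cos(x²) ≈ 0.7442
Since 0.5000 ≠ 0.7442, the equation fails at this point, so it cannot hold for every real x for which both sides are defined.
cos²(x) means (cos x)², squaring the output; cos(x²) squares the input. These are different functions.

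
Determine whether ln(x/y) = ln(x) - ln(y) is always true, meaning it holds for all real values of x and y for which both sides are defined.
Yes, this is an identity.

Claim: ln(x/y) = ln(x) - ln(y).
Reasoning: Both sides are simultaneously defined only when x, y > 0. Write x = e^p, y = e^q. Then x/y = e^(p-q), so ln(x/y) = p - q = ln(x) - ln(y).
So the two sides agree for all real values of x and y for which both sides are defined.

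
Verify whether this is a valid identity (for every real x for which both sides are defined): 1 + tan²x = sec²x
Claim: 1 + tan²x = sec²x.
Reasoning: Start from sin²x + cos²x = 1 and divide every term by cos²x (allowed wherever tan x and sec x are defined): tan²x + 1 = 1/cos²x = sec²x.
So the two sides agree for every real x for which both sides are defined.

Conclusion: Yes, this is an identity.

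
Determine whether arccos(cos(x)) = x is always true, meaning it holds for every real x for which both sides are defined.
Claim: arccos(cos(x)) = x.
Test a specific point where both sides are defined: x = -π/2.
LHS = arccos(cos(x)) ≈ 1.5708
RHS = x ≈ -1.5708
Since 1.5708 ≠ -1.5708, the equation fails at this point, so it cannot hold for every real x for which both sides are defined.
arccos only returns values in [0, π], so arccos(cos(x)) = x holds only for x in that interval, not for all real x.

Conclusion: No, this is NOT an identity.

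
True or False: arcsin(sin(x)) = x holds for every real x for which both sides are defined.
False.

Claim: arcsin(sin(x)) = x.
Test a specific point where both sides are defined: x = 3π/4.
LHS = arcsin(sin(x)) ≈ 0.7854
RHS = x ≈ 2.3562
Since 0.7854 ≠ 2.3562, the equation fails at this point, so it cannot hold for every real x for which both sides are defined.
arcsin only returns values in [-π/2, π/2], so arcsin(sin(x)) = x holds only for x in that interval, not for all real x.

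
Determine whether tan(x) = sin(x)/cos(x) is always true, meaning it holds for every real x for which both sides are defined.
Yes, this is an identity.

Claim: tan(x) = sin(x)/cos(x).
Reasoning: For an angle x whose terminal point on the unit circle is (cos x, sin x), tan(x) is defined as the ratio (second coordinate)/(first coordinate) = sin(x)/cos(x), wherever cos(x) ≠ 0.
So the two sides agree for every real x for which both sides are defined.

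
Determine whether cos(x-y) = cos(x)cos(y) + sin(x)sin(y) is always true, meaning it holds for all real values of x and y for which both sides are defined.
Claim: cos(x-y) = cos(x)cos(y) + sin(x)sin(y).
Reasoning: Replace y by -y in cos(x+y) = cos(x)cos(y) - sin(x)sin(y) and use cos(-y) = cos(y), sin(-y) = -sin(y): cos(x-y) = cos(x)cos(y) + sin(x)sin(y).
So the two sides agree for all real values of x and y for which both sides are defined.

Conclusion: Yes, this is an identity.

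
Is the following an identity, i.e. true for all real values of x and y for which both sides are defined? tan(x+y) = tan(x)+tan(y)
No, this is NOT an identity.

Claim: tan(x+y) = tan(x)+tan(y).
Test a specific point where both sides are defined: x = 2π/3, y = π/4.
LHS = tan(x+y) ≈ -0.2679
RHS = tan(x)+tan(y) ≈ -0.7321
Since -0.2679 ≠ -0.7321, the equation fails at this point, so it cannot hold for all real values of x and y for which both sides are defined.
The correct formula is tan(x+y) = (tan(x) + tan(y))/(1 - tan(x)tan(y)).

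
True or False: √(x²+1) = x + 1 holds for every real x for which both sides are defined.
False.

Claim: √(x²+1) = x + 1.
Test a specific point where both sides are defined: x = -2.
LHS = √(x²+1) ≈ 2.2361
RHS = x + 1 ≈ -1.0000
Since 2.2361 ≠ -1.0000, the equation fails at this point, so it cannot hold for every real x for which both sides are defined.
(x+1)² = x² + 2x + 1 ≠ x² + 1 unless x = 0.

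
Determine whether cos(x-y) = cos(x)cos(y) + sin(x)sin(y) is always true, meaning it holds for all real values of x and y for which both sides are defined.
Yes, this is an identity.

Claim: cos(x-y) = cos(x)cos(y) + sin(x)sin(y).
Reasoning: Replace y by -y in cos(x+y) = cos(x)cos(y) - sin(x)sin(y) and use cos(-y) = cos(y), sin(-y) = -sin(y): cos(x-y) = cos(x)cos(y) + sin(x)sin(y).
So the two sides agree for all real values of x and y for which both sides are defined.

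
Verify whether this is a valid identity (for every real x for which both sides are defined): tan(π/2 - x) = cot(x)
Yes, this is an identity.

Claim: tan(π/2 - x) = cot(x).
Reasoning: tan(π/2 - x) = sin(π/2 - x)/cos(π/2 - x) = cos(x)/sin(x) = cot(x), using the cofunction identities sin(π/2 - x) = cos(x) and cos(π/2 - x) = sin(x).
So the two sides agree for every real x for which both sides are defined.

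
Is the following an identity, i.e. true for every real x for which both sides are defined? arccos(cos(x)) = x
No, this is NOT an identity.

Claim: arccos(cos(x)) = x.
Test a specific point where both sides are defined: x = -π/2.
LHS = arccos(cos(x)) ≈ 1.5708
RHS = x ≈ -1.5708
Since 1.5708 ≠ -1.5708, the equation fails at this point, so it cannot hold for every real x for which both sides are defined.
arccos only returns values in [0, π], so arccos(cos(x)) = x holds only for x in that interval, not for all real x.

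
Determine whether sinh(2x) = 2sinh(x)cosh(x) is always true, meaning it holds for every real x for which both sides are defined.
Yes, this is an identity.

Claim: sinh(2x) = 2sinh(x)cosh(x).
Reasoning: 2sinh(x)cosh(x) = 2 · (e^x - e^-x)/2 · (e^x + e^-x)/2 = (e^(2x) - e^(-2x))/2 = sinh(2x).
So the two sides agree for every real x for which both sides are defined.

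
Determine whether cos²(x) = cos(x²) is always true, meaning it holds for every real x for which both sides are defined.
Claim: cos²(x) = cos(x²).
Test a specific point where both sides are defined: x = -π/3.
LHS = cos²(x) ≈ 0.2500
RHS = cos(x²) ≈ 0.4566
Since 0.2500 ≠ 0.4566, the equation fails at this point, so it cannot hold for every real x for which both sides are defined.
cos²(x) means (cos x)², squaring the output; cos(x²) squares the input. These are different functions.

Conclusion: No, this is NOT an identity.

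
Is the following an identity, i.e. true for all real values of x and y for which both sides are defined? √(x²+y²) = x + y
Claim: √(x²+y²) = x + y.
Test a specific point where both sides are defined: x = -1, y = 2.
LHS = √(x²+y²) ≈ 2.2361
RHS = x + y ≈ 1.0000
Since 2.2361 ≠ 1.0000, the equation fails at this point, so it cannot hold for all real values of x and y for which both sides are defined.
(x+y)² = x² + 2xy + y², not x² + y², so the square root does not split this way.

Conclusion: No, this is NOT an identity.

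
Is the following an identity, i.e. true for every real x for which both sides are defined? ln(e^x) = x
Claim: ln(e^x) = x.
Reasoning: ln is the inverse of the exponential: ln(e^x) asks for the exponent p with e^p = e^x, and since e^p is one-to-one that exponent is p = x.
So the two sides agree for every real x for which both sides are defined.

Conclusion: Yes, this is an identity.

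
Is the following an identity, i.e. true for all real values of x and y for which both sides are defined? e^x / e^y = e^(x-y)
Yes, this is an identity.

Claim: e^x / e^y = e^(x-y).
Reasoning: 1/e^y = e^(-y), so e^x / e^y = e^x · e^(-y) = e^(x + (-y)) = e^(x-y) by the product rule for exponents.
So the two sides agree for all real values of x and y for which both sides are defined.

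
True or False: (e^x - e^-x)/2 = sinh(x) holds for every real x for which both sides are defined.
Claim: (e^x - e^-x)/2 = sinh(x).
Reasoning: This is exactly the definition of the hyperbolic sine: sinh(x) := (e^x - e^-x)/2.
So the two sides agree for every real x for which both sides are defined.

Conclusion: True.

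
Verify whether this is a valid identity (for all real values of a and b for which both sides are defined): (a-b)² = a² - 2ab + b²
Yes, this is an identity.

Claim: (a-b)² = a² - 2ab + b².
Reasoning: Expand: (a-b)² = (a-b)(a-b) = a·a - a·b - b·a + b·b = a² - 2ab + b².
So the two sides agree for all real values of a and b for which both sides are defined.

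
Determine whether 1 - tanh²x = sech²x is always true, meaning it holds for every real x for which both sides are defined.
Yes, this is an identity.

Claim: 1 - tanh²x = sech²x.
Reasoning: Divide cosh²x - sinh²x = 1 through by cosh²x (never zero): 1 - tanh²x = 1/cosh²x = sech²x.
So the two sides agree for every real x for which both sides are defined.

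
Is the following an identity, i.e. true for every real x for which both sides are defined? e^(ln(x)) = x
Yes, this is an identity.

Claim: e^(ln(x)) = x.
Reasoning: For x > 0, ln(x) is by definition the exponent p such that e^p = x. Raising e to that exponent therefore returns x: e^(ln x) = x.
So the two sides agree for every real x for which both sides are defined.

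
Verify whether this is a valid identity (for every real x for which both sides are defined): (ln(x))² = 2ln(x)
No, this is NOT an identity.

Claim: (ln(x))² = 2ln(x).
Test a specific point where both sides are defined: x = 5.
LHS = (ln(x))² ≈ 2.5903
RHS = 2ln(x) ≈ 3.2189
Since 2.5903 ≠ 3.2189, the equation fails at this point, so it cannot hold for every real x for which both sides are defined.
2ln(x) equals ln(x²), which is not the same as (ln x)².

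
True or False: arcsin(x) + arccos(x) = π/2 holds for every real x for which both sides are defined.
Claim: arcsin(x) + arccos(x) = π/2.
Reasoning: Both sides are defined for -1 ≤ x ≤ 1. Let θ = arcsin(x), so sin θ = x and θ ∈ [-π/2, π/2]. Then cos(π/2 - θ) = sin θ = x and π/2 - θ ∈ [0, π], which is exactly the range of arccos, so arccos(x) = π/2 - θ. Adding: arcsin(x) + arccos(x) = θ + (π/2 - θ) = π/2.
So the two sides agree for every real x for which both sides are defined.

Conclusion: True.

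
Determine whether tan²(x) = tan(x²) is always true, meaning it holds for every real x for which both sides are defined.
No, this is NOT an identity.

Claim: tan²(x) = tan(x²).
Test a specific point where both sides are defined: x = -π/3.
LHS = tan²(x) ≈ 3.0000
RHS = tan(x²) ≈ 1.9485
Since 3.0000 ≠ 1.9485, the equation fails at this point, so it cannot hold for every real x for which both sides are defined.
tan²(x) means (tan x)², squaring the output; tan(x²) squares the input. These are different functions.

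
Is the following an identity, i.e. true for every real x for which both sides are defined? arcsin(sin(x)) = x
No, this is NOT an identity.

Claim: arcsin(sin(x)) = x.
Test a specific point where both sides are defined: x = 2π/3.
LHS = arcsin(sin(x)) ≈ 1.0472
RHS = x ≈ 2.0944
Since 1.0472 ≠ 2.0944, the equation fails at this point, so it cannot hold for every real x for which both sides are defined.
arcsin only returns values in [-π/2, π/2], so arcsin(sin(x)) = x holds only for x in that interval, not for all real x.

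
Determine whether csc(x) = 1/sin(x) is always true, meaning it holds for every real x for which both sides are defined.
Yes, this is an identity.

Claim: csc(x) = 1/sin(x).
Reasoning: csc(x) is by definition the reciprocal of sin(x), wherever sin(x) ≠ 0.
So the two sides agree for every real x for which both sides are defined.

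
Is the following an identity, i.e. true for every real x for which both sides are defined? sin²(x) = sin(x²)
Claim: sin²(x) = sin(x²).
Test a specific point where both sides are defined: x = -π/3.
LHS = sin²(x) ≈ 0.7500
RHS = sin(x²) ≈ 0.8897
Since 0.7500 ≠ 0.8897, the equation fails at this point, so it cannot hold for every real x for which both sides are defined.
sin²(x) means (sin x)², squaring the output; sin(x²) squares the input. These are different functions.

Conclusion: No, this is NOT an identity.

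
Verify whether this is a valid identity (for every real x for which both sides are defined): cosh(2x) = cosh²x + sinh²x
Yes, this is an identity.

Claim: cosh(2x) = cosh²x + sinh²x.
Reasoning: cosh²x = (e^(2x) + 2 + e^(-2x))/4 and sinh²x = (e^(2x) - 2 + e^(-2x))/4. Adding gives (2e^(2x) + 2e^(-2x))/4 = (e^(2x) + e^(-2x))/2 = cosh(2x).
So the two sides agree for every real x for which both sides are defined.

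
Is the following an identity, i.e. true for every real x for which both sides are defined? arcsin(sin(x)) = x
Claim: arcsin(sin(x)) = x.
Test a specific point where both sides are defined: x = 2π/3.
LHS = arcsin(sin(x)) ≈ 1.0472
RHS = x ≈ 2.0944
Since 1.0472 ≠ 2.0944, the equation fails at this point, so it cannot hold for every real x for which both sides are defined.
arcsin only returns values in [-π/2, π/2], so arcsin(sin(x)) = x holds only for x in that interval, not for all real x.

Conclusion: No, this is NOT an identity.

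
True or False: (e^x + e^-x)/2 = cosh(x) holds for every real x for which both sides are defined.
Claim: (e^x + e^-x)/2 = cosh(x).
Reasoning: This is exactly the definition of the hyperbolic cosine: cosh(x) := (e^x + e^-x)/2.
So the two sides agree for every real x for which both sides are defined.

Conclusion: True.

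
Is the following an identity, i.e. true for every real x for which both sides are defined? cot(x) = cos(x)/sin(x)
Claim: cot(x) = cos(x)/sin(x).
Reasoning: cot(x) is defined as 1/tan(x) = 1/(sin(x)/cos(x)) = cos(x)/sin(x), wherever sin(x) ≠ 0.
So the two sides agree for every real x for which both sides are defined.

Conclusion: Yes, this is an identity.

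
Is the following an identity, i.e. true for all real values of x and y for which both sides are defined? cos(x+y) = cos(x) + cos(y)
No, this is NOT an identity.

Claim: cos(x+y) = cos(x) + cos(y).
Test a specific point where both sides are defined: x = π/3, y = -π/4.
LHS = cos(x+y) ≈ 0.9659
RHS = cos(x) + cos(y) ≈ 1.2071
Since 0.9659 ≠ 1.2071, the equation fails at this point, so it cannot hold for all real values of x and y for which both sides are defined.
The correct expansion is cos(x+y) = cos(x)cos(y) - sin(x)sin(y); cosine is not additive.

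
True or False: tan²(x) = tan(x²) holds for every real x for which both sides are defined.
Claim: tan²(x) = tan(x²).
Test a specific point where both sides are defined: x = π.
LHS = tan²(x) ≈ 0.0000
RHS = tan(x²) ≈ 0.4767
Since 0.0000 ≠ 0.4767, the equation fails at this point, so it cannot hold for every real x for which both sides are defined.
tan²(x) means (tan x)², squaring the output; tan(x²) squares the input. These are different functions.

Conclusion: False.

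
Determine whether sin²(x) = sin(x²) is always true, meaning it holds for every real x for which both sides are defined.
Claim: sin²(x) = sin(x²).
Test a specific point where both sides are defined: x = 2π/3.
LHS = sin²(x) ≈ 0.7500
RHS = sin(x²) ≈ -0.9474
Since 0.7500 ≠ -0.9474, the equation fails at this point, so it cannot hold for every real x for which both sides are defined.
sin²(x) means (sin x)², squaring the output; sin(x²) squares the input. These are different functions.

Conclusion: No, this is NOT an identity.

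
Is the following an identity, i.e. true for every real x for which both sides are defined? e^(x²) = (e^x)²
Claim: e^(x²) = (e^x)².
Test a specific point where both sides are defined: x = -2.
LHS = e^(x²) ≈ 54.5982
RHS = (e^x)² ≈ 0.0183
Since 54.5982 ≠ 0.0183, the equation fails at this point, so it cannot hold for every real x for which both sides are defined.
(e^x)² = e^(2x), and 2x ≠ x² in general.

Conclusion: No, this is NOT an identity.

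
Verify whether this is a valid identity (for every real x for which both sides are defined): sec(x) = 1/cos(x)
Yes, this is an identity.

Claim: sec(x) = 1/cos(x).
Reasoning: sec(x) is by definition the reciprocal of cos(x), wherever cos(x) ≠ 0.
So the two sides agree for every real x for which both sides are defined.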